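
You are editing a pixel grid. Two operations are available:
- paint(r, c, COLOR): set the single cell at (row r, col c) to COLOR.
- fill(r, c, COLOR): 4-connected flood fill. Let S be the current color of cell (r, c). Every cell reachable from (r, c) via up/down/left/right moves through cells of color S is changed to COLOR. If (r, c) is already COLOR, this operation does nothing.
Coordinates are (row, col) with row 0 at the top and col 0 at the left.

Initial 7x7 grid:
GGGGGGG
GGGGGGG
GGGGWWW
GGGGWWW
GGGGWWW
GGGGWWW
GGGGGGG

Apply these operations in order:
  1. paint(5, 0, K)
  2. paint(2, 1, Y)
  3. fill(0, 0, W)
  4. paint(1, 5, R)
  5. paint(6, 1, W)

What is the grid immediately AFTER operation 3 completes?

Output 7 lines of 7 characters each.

Answer: WWWWWWW
WWWWWWW
WYWWWWW
WWWWWWW
WWWWWWW
KWWWWWW
WWWWWWW

Derivation:
After op 1 paint(5,0,K):
GGGGGGG
GGGGGGG
GGGGWWW
GGGGWWW
GGGGWWW
KGGGWWW
GGGGGGG
After op 2 paint(2,1,Y):
GGGGGGG
GGGGGGG
GYGGWWW
GGGGWWW
GGGGWWW
KGGGWWW
GGGGGGG
After op 3 fill(0,0,W) [35 cells changed]:
WWWWWWW
WWWWWWW
WYWWWWW
WWWWWWW
WWWWWWW
KWWWWWW
WWWWWWW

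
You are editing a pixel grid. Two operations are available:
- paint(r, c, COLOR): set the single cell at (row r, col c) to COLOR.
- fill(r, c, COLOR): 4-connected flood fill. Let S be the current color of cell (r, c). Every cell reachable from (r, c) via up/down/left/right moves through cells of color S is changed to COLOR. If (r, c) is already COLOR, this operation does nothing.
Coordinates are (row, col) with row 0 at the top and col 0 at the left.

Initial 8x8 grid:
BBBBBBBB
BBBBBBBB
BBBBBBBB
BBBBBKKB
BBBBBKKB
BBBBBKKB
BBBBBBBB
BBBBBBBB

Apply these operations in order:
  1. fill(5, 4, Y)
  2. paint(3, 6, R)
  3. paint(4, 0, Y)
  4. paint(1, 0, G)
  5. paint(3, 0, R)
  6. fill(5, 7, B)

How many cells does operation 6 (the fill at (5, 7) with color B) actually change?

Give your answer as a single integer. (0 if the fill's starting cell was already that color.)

Answer: 56

Derivation:
After op 1 fill(5,4,Y) [58 cells changed]:
YYYYYYYY
YYYYYYYY
YYYYYYYY
YYYYYKKY
YYYYYKKY
YYYYYKKY
YYYYYYYY
YYYYYYYY
After op 2 paint(3,6,R):
YYYYYYYY
YYYYYYYY
YYYYYYYY
YYYYYKRY
YYYYYKKY
YYYYYKKY
YYYYYYYY
YYYYYYYY
After op 3 paint(4,0,Y):
YYYYYYYY
YYYYYYYY
YYYYYYYY
YYYYYKRY
YYYYYKKY
YYYYYKKY
YYYYYYYY
YYYYYYYY
After op 4 paint(1,0,G):
YYYYYYYY
GYYYYYYY
YYYYYYYY
YYYYYKRY
YYYYYKKY
YYYYYKKY
YYYYYYYY
YYYYYYYY
After op 5 paint(3,0,R):
YYYYYYYY
GYYYYYYY
YYYYYYYY
RYYYYKRY
YYYYYKKY
YYYYYKKY
YYYYYYYY
YYYYYYYY
After op 6 fill(5,7,B) [56 cells changed]:
BBBBBBBB
GBBBBBBB
BBBBBBBB
RBBBBKRB
BBBBBKKB
BBBBBKKB
BBBBBBBB
BBBBBBBB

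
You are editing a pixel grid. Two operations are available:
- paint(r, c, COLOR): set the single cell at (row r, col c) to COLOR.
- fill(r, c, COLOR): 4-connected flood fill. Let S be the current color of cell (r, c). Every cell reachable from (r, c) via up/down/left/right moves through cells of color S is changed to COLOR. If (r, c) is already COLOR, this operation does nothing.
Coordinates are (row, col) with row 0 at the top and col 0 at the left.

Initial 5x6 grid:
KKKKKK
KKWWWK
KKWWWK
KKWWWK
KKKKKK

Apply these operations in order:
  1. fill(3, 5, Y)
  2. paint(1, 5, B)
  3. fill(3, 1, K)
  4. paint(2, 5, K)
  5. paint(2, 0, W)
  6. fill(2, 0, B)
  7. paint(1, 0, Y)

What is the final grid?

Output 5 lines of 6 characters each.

Answer: KKKKKK
YKWWWB
BKWWWK
KKWWWK
KKKKKK

Derivation:
After op 1 fill(3,5,Y) [21 cells changed]:
YYYYYY
YYWWWY
YYWWWY
YYWWWY
YYYYYY
After op 2 paint(1,5,B):
YYYYYY
YYWWWB
YYWWWY
YYWWWY
YYYYYY
After op 3 fill(3,1,K) [20 cells changed]:
KKKKKK
KKWWWB
KKWWWK
KKWWWK
KKKKKK
After op 4 paint(2,5,K):
KKKKKK
KKWWWB
KKWWWK
KKWWWK
KKKKKK
After op 5 paint(2,0,W):
KKKKKK
KKWWWB
WKWWWK
KKWWWK
KKKKKK
After op 6 fill(2,0,B) [1 cells changed]:
KKKKKK
KKWWWB
BKWWWK
KKWWWK
KKKKKK
After op 7 paint(1,0,Y):
KKKKKK
YKWWWB
BKWWWK
KKWWWK
KKKKKK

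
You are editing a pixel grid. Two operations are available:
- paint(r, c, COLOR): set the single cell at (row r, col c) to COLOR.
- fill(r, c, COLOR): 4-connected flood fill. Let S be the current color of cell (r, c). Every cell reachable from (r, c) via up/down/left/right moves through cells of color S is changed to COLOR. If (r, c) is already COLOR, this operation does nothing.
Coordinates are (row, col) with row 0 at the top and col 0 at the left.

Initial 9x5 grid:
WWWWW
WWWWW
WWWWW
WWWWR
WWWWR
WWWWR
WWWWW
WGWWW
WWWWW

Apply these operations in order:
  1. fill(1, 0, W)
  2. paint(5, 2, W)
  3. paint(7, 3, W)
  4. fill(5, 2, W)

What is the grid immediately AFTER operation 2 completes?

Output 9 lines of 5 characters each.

After op 1 fill(1,0,W) [0 cells changed]:
WWWWW
WWWWW
WWWWW
WWWWR
WWWWR
WWWWR
WWWWW
WGWWW
WWWWW
After op 2 paint(5,2,W):
WWWWW
WWWWW
WWWWW
WWWWR
WWWWR
WWWWR
WWWWW
WGWWW
WWWWW

Answer: WWWWW
WWWWW
WWWWW
WWWWR
WWWWR
WWWWR
WWWWW
WGWWW
WWWWW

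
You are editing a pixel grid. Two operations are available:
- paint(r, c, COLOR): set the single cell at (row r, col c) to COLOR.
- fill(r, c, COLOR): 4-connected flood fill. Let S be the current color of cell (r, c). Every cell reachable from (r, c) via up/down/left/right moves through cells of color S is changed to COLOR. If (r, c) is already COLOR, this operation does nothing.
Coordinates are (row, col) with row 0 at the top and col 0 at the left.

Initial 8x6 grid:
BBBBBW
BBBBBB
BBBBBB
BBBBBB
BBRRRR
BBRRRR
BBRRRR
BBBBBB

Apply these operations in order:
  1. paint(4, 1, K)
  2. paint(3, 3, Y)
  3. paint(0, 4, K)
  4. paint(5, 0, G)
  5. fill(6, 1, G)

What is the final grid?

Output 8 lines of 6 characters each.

After op 1 paint(4,1,K):
BBBBBW
BBBBBB
BBBBBB
BBBBBB
BKRRRR
BBRRRR
BBRRRR
BBBBBB
After op 2 paint(3,3,Y):
BBBBBW
BBBBBB
BBBBBB
BBBYBB
BKRRRR
BBRRRR
BBRRRR
BBBBBB
After op 3 paint(0,4,K):
BBBBKW
BBBBBB
BBBBBB
BBBYBB
BKRRRR
BBRRRR
BBRRRR
BBBBBB
After op 4 paint(5,0,G):
BBBBKW
BBBBBB
BBBBBB
BBBYBB
BKRRRR
GBRRRR
BBRRRR
BBBBBB
After op 5 fill(6,1,G) [9 cells changed]:
BBBBKW
BBBBBB
BBBBBB
BBBYBB
BKRRRR
GGRRRR
GGRRRR
GGGGGG

Answer: BBBBKW
BBBBBB
BBBBBB
BBBYBB
BKRRRR
GGRRRR
GGRRRR
GGGGGG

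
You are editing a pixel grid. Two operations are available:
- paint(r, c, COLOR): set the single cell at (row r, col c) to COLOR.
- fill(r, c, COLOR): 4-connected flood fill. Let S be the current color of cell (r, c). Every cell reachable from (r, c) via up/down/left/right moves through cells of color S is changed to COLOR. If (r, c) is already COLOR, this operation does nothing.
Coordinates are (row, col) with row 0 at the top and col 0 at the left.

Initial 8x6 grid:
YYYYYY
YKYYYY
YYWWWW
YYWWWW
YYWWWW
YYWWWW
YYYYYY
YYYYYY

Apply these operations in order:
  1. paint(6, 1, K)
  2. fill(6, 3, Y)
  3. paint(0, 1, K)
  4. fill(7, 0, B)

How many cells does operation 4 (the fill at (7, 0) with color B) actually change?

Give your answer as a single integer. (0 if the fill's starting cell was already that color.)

After op 1 paint(6,1,K):
YYYYYY
YKYYYY
YYWWWW
YYWWWW
YYWWWW
YYWWWW
YKYYYY
YYYYYY
After op 2 fill(6,3,Y) [0 cells changed]:
YYYYYY
YKYYYY
YYWWWW
YYWWWW
YYWWWW
YYWWWW
YKYYYY
YYYYYY
After op 3 paint(0,1,K):
YKYYYY
YKYYYY
YYWWWW
YYWWWW
YYWWWW
YYWWWW
YKYYYY
YYYYYY
After op 4 fill(7,0,B) [21 cells changed]:
BKYYYY
BKYYYY
BBWWWW
BBWWWW
BBWWWW
BBWWWW
BKBBBB
BBBBBB

Answer: 21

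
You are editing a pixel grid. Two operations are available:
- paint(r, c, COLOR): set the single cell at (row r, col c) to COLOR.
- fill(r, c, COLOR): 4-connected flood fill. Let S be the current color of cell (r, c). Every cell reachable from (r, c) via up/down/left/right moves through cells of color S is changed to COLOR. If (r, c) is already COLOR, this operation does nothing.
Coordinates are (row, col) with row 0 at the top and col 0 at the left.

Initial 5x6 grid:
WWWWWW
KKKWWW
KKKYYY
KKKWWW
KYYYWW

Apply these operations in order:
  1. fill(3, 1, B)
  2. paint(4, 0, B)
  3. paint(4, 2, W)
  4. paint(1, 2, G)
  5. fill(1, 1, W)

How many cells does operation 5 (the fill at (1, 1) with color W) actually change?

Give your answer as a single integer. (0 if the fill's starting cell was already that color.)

Answer: 9

Derivation:
After op 1 fill(3,1,B) [10 cells changed]:
WWWWWW
BBBWWW
BBBYYY
BBBWWW
BYYYWW
After op 2 paint(4,0,B):
WWWWWW
BBBWWW
BBBYYY
BBBWWW
BYYYWW
After op 3 paint(4,2,W):
WWWWWW
BBBWWW
BBBYYY
BBBWWW
BYWYWW
After op 4 paint(1,2,G):
WWWWWW
BBGWWW
BBBYYY
BBBWWW
BYWYWW
After op 5 fill(1,1,W) [9 cells changed]:
WWWWWW
WWGWWW
WWWYYY
WWWWWW
WYWYWW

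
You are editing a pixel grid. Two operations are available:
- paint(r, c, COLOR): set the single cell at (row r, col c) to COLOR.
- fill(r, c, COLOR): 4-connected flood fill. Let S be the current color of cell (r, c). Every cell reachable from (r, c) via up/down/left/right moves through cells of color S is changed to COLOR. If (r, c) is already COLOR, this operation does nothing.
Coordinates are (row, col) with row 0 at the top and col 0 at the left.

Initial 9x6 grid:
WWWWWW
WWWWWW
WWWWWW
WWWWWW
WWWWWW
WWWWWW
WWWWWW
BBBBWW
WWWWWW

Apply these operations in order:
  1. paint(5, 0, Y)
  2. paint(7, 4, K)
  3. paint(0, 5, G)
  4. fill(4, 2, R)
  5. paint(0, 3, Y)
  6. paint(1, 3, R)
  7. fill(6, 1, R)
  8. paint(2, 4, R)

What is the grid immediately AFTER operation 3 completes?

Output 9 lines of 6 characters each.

After op 1 paint(5,0,Y):
WWWWWW
WWWWWW
WWWWWW
WWWWWW
WWWWWW
YWWWWW
WWWWWW
BBBBWW
WWWWWW
After op 2 paint(7,4,K):
WWWWWW
WWWWWW
WWWWWW
WWWWWW
WWWWWW
YWWWWW
WWWWWW
BBBBKW
WWWWWW
After op 3 paint(0,5,G):
WWWWWG
WWWWWW
WWWWWW
WWWWWW
WWWWWW
YWWWWW
WWWWWW
BBBBKW
WWWWWW

Answer: WWWWWG
WWWWWW
WWWWWW
WWWWWW
WWWWWW
YWWWWW
WWWWWW
BBBBKW
WWWWWW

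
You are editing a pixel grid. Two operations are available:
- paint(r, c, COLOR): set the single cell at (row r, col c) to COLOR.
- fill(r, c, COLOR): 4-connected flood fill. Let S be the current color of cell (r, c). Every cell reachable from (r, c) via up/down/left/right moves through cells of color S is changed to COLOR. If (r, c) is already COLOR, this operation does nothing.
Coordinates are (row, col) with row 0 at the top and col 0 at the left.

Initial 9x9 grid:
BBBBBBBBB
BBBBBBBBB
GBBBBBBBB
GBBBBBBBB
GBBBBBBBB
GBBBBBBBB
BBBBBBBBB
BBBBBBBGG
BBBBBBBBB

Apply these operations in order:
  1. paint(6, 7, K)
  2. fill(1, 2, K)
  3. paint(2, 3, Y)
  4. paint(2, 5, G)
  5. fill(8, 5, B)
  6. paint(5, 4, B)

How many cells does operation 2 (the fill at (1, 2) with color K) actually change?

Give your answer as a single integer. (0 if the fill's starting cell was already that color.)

After op 1 paint(6,7,K):
BBBBBBBBB
BBBBBBBBB
GBBBBBBBB
GBBBBBBBB
GBBBBBBBB
GBBBBBBBB
BBBBBBBKB
BBBBBBBGG
BBBBBBBBB
After op 2 fill(1,2,K) [74 cells changed]:
KKKKKKKKK
KKKKKKKKK
GKKKKKKKK
GKKKKKKKK
GKKKKKKKK
GKKKKKKKK
KKKKKKKKK
KKKKKKKGG
KKKKKKKKK

Answer: 74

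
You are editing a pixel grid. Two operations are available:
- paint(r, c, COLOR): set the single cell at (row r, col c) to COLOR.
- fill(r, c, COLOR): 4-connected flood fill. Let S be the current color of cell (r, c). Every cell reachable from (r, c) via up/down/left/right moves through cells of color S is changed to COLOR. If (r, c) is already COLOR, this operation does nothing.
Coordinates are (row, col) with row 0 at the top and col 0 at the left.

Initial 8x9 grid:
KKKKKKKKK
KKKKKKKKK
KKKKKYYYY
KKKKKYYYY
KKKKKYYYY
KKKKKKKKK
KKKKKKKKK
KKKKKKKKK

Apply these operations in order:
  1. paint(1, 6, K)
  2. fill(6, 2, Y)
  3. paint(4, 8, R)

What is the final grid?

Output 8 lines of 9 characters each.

Answer: YYYYYYYYY
YYYYYYYYY
YYYYYYYYY
YYYYYYYYY
YYYYYYYYR
YYYYYYYYY
YYYYYYYYY
YYYYYYYYY

Derivation:
After op 1 paint(1,6,K):
KKKKKKKKK
KKKKKKKKK
KKKKKYYYY
KKKKKYYYY
KKKKKYYYY
KKKKKKKKK
KKKKKKKKK
KKKKKKKKK
After op 2 fill(6,2,Y) [60 cells changed]:
YYYYYYYYY
YYYYYYYYY
YYYYYYYYY
YYYYYYYYY
YYYYYYYYY
YYYYYYYYY
YYYYYYYYY
YYYYYYYYY
After op 3 paint(4,8,R):
YYYYYYYYY
YYYYYYYYY
YYYYYYYYY
YYYYYYYYY
YYYYYYYYR
YYYYYYYYY
YYYYYYYYY
YYYYYYYYY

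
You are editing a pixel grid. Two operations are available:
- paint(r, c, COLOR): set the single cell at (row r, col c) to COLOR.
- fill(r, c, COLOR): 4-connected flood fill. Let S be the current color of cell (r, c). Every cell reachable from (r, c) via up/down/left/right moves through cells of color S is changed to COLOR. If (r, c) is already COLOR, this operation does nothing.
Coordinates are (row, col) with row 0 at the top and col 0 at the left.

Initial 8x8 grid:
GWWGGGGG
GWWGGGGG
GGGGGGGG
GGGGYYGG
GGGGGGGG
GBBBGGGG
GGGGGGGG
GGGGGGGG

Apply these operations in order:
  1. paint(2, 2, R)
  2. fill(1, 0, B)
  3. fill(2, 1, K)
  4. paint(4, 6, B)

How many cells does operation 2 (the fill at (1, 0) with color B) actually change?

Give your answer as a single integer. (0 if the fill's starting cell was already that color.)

After op 1 paint(2,2,R):
GWWGGGGG
GWWGGGGG
GGRGGGGG
GGGGYYGG
GGGGGGGG
GBBBGGGG
GGGGGGGG
GGGGGGGG
After op 2 fill(1,0,B) [54 cells changed]:
BWWBBBBB
BWWBBBBB
BBRBBBBB
BBBBYYBB
BBBBBBBB
BBBBBBBB
BBBBBBBB
BBBBBBBB

Answer: 54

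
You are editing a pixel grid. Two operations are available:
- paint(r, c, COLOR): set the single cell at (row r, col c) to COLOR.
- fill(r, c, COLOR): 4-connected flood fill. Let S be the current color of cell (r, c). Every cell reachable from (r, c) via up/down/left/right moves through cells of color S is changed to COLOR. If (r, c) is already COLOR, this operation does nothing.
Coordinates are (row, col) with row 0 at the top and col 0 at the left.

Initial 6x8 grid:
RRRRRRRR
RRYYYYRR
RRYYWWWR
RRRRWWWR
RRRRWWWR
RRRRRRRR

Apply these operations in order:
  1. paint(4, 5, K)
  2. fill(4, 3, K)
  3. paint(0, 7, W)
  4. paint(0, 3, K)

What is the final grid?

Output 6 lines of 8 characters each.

After op 1 paint(4,5,K):
RRRRRRRR
RRYYYYRR
RRYYWWWR
RRRRWWWR
RRRRWKWR
RRRRRRRR
After op 2 fill(4,3,K) [33 cells changed]:
KKKKKKKK
KKYYYYKK
KKYYWWWK
KKKKWWWK
KKKKWKWK
KKKKKKKK
After op 3 paint(0,7,W):
KKKKKKKW
KKYYYYKK
KKYYWWWK
KKKKWWWK
KKKKWKWK
KKKKKKKK
After op 4 paint(0,3,K):
KKKKKKKW
KKYYYYKK
KKYYWWWK
KKKKWWWK
KKKKWKWK
KKKKKKKK

Answer: KKKKKKKW
KKYYYYKK
KKYYWWWK
KKKKWWWK
KKKKWKWK
KKKKKKKK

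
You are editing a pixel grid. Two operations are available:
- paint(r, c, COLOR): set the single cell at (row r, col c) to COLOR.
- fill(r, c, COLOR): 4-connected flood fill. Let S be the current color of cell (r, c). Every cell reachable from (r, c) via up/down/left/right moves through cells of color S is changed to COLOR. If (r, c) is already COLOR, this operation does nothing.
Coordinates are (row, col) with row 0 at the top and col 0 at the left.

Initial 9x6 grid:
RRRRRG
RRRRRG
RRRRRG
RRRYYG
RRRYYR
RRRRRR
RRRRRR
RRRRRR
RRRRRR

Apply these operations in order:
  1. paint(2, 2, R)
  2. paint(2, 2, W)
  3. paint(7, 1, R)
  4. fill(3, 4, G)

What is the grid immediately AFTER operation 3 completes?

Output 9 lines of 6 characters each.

Answer: RRRRRG
RRRRRG
RRWRRG
RRRYYG
RRRYYR
RRRRRR
RRRRRR
RRRRRR
RRRRRR

Derivation:
After op 1 paint(2,2,R):
RRRRRG
RRRRRG
RRRRRG
RRRYYG
RRRYYR
RRRRRR
RRRRRR
RRRRRR
RRRRRR
After op 2 paint(2,2,W):
RRRRRG
RRRRRG
RRWRRG
RRRYYG
RRRYYR
RRRRRR
RRRRRR
RRRRRR
RRRRRR
After op 3 paint(7,1,R):
RRRRRG
RRRRRG
RRWRRG
RRRYYG
RRRYYR
RRRRRR
RRRRRR
RRRRRR
RRRRRR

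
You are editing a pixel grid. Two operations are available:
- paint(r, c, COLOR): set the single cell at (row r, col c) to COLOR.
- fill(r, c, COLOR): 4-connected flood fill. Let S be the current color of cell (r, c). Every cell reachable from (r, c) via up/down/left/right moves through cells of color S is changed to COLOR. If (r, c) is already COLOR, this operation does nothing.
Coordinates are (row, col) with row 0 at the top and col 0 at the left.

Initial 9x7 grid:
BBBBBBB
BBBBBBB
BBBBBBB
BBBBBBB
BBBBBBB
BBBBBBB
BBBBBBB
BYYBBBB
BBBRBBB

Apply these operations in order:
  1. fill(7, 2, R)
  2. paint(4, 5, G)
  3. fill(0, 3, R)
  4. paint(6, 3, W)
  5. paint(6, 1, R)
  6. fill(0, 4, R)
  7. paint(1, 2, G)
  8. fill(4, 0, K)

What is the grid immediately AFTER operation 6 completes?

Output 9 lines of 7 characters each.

Answer: RRRRRRR
RRRRRRR
RRRRRRR
RRRRRRR
RRRRRGR
RRRRRRR
RRRWRRR
RRRRRRR
RRRRRRR

Derivation:
After op 1 fill(7,2,R) [2 cells changed]:
BBBBBBB
BBBBBBB
BBBBBBB
BBBBBBB
BBBBBBB
BBBBBBB
BBBBBBB
BRRBBBB
BBBRBBB
After op 2 paint(4,5,G):
BBBBBBB
BBBBBBB
BBBBBBB
BBBBBBB
BBBBBGB
BBBBBBB
BBBBBBB
BRRBBBB
BBBRBBB
After op 3 fill(0,3,R) [59 cells changed]:
RRRRRRR
RRRRRRR
RRRRRRR
RRRRRRR
RRRRRGR
RRRRRRR
RRRRRRR
RRRRRRR
RRRRRRR
After op 4 paint(6,3,W):
RRRRRRR
RRRRRRR
RRRRRRR
RRRRRRR
RRRRRGR
RRRRRRR
RRRWRRR
RRRRRRR
RRRRRRR
After op 5 paint(6,1,R):
RRRRRRR
RRRRRRR
RRRRRRR
RRRRRRR
RRRRRGR
RRRRRRR
RRRWRRR
RRRRRRR
RRRRRRR
After op 6 fill(0,4,R) [0 cells changed]:
RRRRRRR
RRRRRRR
RRRRRRR
RRRRRRR
RRRRRGR
RRRRRRR
RRRWRRR
RRRRRRR
RRRRRRR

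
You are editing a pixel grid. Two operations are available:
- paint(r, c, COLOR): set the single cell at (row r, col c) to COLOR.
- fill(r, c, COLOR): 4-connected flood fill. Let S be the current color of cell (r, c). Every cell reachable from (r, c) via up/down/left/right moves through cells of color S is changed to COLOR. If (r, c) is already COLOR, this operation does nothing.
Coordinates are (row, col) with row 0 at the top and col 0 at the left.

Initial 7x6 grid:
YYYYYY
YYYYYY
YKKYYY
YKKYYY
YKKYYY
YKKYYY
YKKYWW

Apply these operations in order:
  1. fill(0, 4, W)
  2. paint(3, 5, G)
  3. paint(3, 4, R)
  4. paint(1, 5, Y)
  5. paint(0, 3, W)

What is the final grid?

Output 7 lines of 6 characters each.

Answer: WWWWWW
WWWWWY
WKKWWW
WKKWRG
WKKWWW
WKKWWW
WKKWWW

Derivation:
After op 1 fill(0,4,W) [30 cells changed]:
WWWWWW
WWWWWW
WKKWWW
WKKWWW
WKKWWW
WKKWWW
WKKWWW
After op 2 paint(3,5,G):
WWWWWW
WWWWWW
WKKWWW
WKKWWG
WKKWWW
WKKWWW
WKKWWW
After op 3 paint(3,4,R):
WWWWWW
WWWWWW
WKKWWW
WKKWRG
WKKWWW
WKKWWW
WKKWWW
After op 4 paint(1,5,Y):
WWWWWW
WWWWWY
WKKWWW
WKKWRG
WKKWWW
WKKWWW
WKKWWW
After op 5 paint(0,3,W):
WWWWWW
WWWWWY
WKKWWW
WKKWRG
WKKWWW
WKKWWW
WKKWWW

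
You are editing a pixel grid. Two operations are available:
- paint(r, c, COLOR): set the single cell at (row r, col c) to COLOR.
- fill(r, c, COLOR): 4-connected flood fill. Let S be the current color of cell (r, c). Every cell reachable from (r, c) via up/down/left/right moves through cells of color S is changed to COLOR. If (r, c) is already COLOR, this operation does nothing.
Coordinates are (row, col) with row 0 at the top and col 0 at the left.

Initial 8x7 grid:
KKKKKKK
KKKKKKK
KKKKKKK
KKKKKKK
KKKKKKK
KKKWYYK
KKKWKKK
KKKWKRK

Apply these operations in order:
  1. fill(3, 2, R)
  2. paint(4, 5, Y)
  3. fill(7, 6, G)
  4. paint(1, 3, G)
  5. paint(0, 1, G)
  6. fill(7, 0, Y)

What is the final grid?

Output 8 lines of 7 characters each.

After op 1 fill(3,2,R) [50 cells changed]:
RRRRRRR
RRRRRRR
RRRRRRR
RRRRRRR
RRRRRRR
RRRWYYR
RRRWRRR
RRRWRRR
After op 2 paint(4,5,Y):
RRRRRRR
RRRRRRR
RRRRRRR
RRRRRRR
RRRRRYR
RRRWYYR
RRRWRRR
RRRWRRR
After op 3 fill(7,6,G) [50 cells changed]:
GGGGGGG
GGGGGGG
GGGGGGG
GGGGGGG
GGGGGYG
GGGWYYG
GGGWGGG
GGGWGGG
After op 4 paint(1,3,G):
GGGGGGG
GGGGGGG
GGGGGGG
GGGGGGG
GGGGGYG
GGGWYYG
GGGWGGG
GGGWGGG
After op 5 paint(0,1,G):
GGGGGGG
GGGGGGG
GGGGGGG
GGGGGGG
GGGGGYG
GGGWYYG
GGGWGGG
GGGWGGG
After op 6 fill(7,0,Y) [50 cells changed]:
YYYYYYY
YYYYYYY
YYYYYYY
YYYYYYY
YYYYYYY
YYYWYYY
YYYWYYY
YYYWYYY

Answer: YYYYYYY
YYYYYYY
YYYYYYY
YYYYYYY
YYYYYYY
YYYWYYY
YYYWYYY
YYYWYYY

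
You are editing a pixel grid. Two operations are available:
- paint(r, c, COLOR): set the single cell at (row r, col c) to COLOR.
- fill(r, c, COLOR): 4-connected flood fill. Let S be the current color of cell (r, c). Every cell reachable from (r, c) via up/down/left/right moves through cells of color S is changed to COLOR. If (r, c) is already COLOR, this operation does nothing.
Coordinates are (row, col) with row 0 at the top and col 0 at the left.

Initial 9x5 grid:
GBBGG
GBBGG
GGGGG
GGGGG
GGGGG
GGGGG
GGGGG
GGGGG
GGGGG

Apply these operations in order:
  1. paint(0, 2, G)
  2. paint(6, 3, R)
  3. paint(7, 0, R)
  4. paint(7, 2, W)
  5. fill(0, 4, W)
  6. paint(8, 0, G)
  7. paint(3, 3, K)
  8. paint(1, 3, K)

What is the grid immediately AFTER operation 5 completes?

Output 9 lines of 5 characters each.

After op 1 paint(0,2,G):
GBGGG
GBBGG
GGGGG
GGGGG
GGGGG
GGGGG
GGGGG
GGGGG
GGGGG
After op 2 paint(6,3,R):
GBGGG
GBBGG
GGGGG
GGGGG
GGGGG
GGGGG
GGGRG
GGGGG
GGGGG
After op 3 paint(7,0,R):
GBGGG
GBBGG
GGGGG
GGGGG
GGGGG
GGGGG
GGGRG
RGGGG
GGGGG
After op 4 paint(7,2,W):
GBGGG
GBBGG
GGGGG
GGGGG
GGGGG
GGGGG
GGGRG
RGWGG
GGGGG
After op 5 fill(0,4,W) [39 cells changed]:
WBWWW
WBBWW
WWWWW
WWWWW
WWWWW
WWWWW
WWWRW
RWWWW
WWWWW

Answer: WBWWW
WBBWW
WWWWW
WWWWW
WWWWW
WWWWW
WWWRW
RWWWW
WWWWW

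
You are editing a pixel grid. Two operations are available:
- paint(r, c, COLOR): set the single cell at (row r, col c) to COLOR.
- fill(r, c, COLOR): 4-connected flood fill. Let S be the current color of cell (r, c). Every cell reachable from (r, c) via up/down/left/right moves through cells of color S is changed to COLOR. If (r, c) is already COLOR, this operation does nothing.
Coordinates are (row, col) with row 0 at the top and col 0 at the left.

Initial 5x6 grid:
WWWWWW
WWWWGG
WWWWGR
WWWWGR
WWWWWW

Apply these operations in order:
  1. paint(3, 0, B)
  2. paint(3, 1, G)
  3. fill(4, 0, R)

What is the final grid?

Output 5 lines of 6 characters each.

Answer: RRRRRR
RRRRGG
RRRRGR
BGRRGR
RRRRRR

Derivation:
After op 1 paint(3,0,B):
WWWWWW
WWWWGG
WWWWGR
BWWWGR
WWWWWW
After op 2 paint(3,1,G):
WWWWWW
WWWWGG
WWWWGR
BGWWGR
WWWWWW
After op 3 fill(4,0,R) [22 cells changed]:
RRRRRR
RRRRGG
RRRRGR
BGRRGR
RRRRRR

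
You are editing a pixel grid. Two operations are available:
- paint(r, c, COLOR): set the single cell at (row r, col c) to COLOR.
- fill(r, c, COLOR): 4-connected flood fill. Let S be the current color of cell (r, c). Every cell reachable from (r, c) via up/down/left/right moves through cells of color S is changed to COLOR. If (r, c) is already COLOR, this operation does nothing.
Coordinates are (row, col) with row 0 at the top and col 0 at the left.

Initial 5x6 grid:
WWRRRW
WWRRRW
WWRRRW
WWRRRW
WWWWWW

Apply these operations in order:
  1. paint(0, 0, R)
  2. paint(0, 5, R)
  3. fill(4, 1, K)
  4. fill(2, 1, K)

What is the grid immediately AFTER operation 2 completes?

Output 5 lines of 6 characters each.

After op 1 paint(0,0,R):
RWRRRW
WWRRRW
WWRRRW
WWRRRW
WWWWWW
After op 2 paint(0,5,R):
RWRRRR
WWRRRW
WWRRRW
WWRRRW
WWWWWW

Answer: RWRRRR
WWRRRW
WWRRRW
WWRRRW
WWWWWW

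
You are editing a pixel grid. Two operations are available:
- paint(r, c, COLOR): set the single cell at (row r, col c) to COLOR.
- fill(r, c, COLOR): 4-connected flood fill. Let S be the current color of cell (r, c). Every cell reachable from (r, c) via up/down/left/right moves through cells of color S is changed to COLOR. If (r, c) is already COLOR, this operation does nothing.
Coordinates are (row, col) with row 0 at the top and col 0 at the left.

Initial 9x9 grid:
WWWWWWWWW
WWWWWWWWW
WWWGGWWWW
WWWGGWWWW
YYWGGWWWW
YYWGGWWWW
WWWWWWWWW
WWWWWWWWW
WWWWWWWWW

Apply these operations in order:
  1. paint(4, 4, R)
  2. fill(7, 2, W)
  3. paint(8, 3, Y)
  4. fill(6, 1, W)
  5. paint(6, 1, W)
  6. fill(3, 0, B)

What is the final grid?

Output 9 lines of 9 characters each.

After op 1 paint(4,4,R):
WWWWWWWWW
WWWWWWWWW
WWWGGWWWW
WWWGGWWWW
YYWGRWWWW
YYWGGWWWW
WWWWWWWWW
WWWWWWWWW
WWWWWWWWW
After op 2 fill(7,2,W) [0 cells changed]:
WWWWWWWWW
WWWWWWWWW
WWWGGWWWW
WWWGGWWWW
YYWGRWWWW
YYWGGWWWW
WWWWWWWWW
WWWWWWWWW
WWWWWWWWW
After op 3 paint(8,3,Y):
WWWWWWWWW
WWWWWWWWW
WWWGGWWWW
WWWGGWWWW
YYWGRWWWW
YYWGGWWWW
WWWWWWWWW
WWWWWWWWW
WWWYWWWWW
After op 4 fill(6,1,W) [0 cells changed]:
WWWWWWWWW
WWWWWWWWW
WWWGGWWWW
WWWGGWWWW
YYWGRWWWW
YYWGGWWWW
WWWWWWWWW
WWWWWWWWW
WWWYWWWWW
After op 5 paint(6,1,W):
WWWWWWWWW
WWWWWWWWW
WWWGGWWWW
WWWGGWWWW
YYWGRWWWW
YYWGGWWWW
WWWWWWWWW
WWWWWWWWW
WWWYWWWWW
After op 6 fill(3,0,B) [68 cells changed]:
BBBBBBBBB
BBBBBBBBB
BBBGGBBBB
BBBGGBBBB
YYBGRBBBB
YYBGGBBBB
BBBBBBBBB
BBBBBBBBB
BBBYBBBBB

Answer: BBBBBBBBB
BBBBBBBBB
BBBGGBBBB
BBBGGBBBB
YYBGRBBBB
YYBGGBBBB
BBBBBBBBB
BBBBBBBBB
BBBYBBBBB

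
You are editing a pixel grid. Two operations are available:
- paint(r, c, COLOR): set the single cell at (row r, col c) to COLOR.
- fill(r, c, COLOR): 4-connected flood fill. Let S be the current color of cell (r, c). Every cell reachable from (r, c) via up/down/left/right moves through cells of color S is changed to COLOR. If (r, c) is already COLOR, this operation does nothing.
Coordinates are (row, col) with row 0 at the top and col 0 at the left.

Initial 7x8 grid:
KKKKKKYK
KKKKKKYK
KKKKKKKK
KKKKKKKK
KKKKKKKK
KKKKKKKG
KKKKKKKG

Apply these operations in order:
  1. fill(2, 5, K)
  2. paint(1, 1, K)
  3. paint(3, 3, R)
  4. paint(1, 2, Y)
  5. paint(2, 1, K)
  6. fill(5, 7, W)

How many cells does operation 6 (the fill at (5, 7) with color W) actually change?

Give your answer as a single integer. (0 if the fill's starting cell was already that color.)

Answer: 2

Derivation:
After op 1 fill(2,5,K) [0 cells changed]:
KKKKKKYK
KKKKKKYK
KKKKKKKK
KKKKKKKK
KKKKKKKK
KKKKKKKG
KKKKKKKG
After op 2 paint(1,1,K):
KKKKKKYK
KKKKKKYK
KKKKKKKK
KKKKKKKK
KKKKKKKK
KKKKKKKG
KKKKKKKG
After op 3 paint(3,3,R):
KKKKKKYK
KKKKKKYK
KKKKKKKK
KKKRKKKK
KKKKKKKK
KKKKKKKG
KKKKKKKG
After op 4 paint(1,2,Y):
KKKKKKYK
KKYKKKYK
KKKKKKKK
KKKRKKKK
KKKKKKKK
KKKKKKKG
KKKKKKKG
After op 5 paint(2,1,K):
KKKKKKYK
KKYKKKYK
KKKKKKKK
KKKRKKKK
KKKKKKKK
KKKKKKKG
KKKKKKKG
After op 6 fill(5,7,W) [2 cells changed]:
KKKKKKYK
KKYKKKYK
KKKKKKKK
KKKRKKKK
KKKKKKKK
KKKKKKKW
KKKKKKKW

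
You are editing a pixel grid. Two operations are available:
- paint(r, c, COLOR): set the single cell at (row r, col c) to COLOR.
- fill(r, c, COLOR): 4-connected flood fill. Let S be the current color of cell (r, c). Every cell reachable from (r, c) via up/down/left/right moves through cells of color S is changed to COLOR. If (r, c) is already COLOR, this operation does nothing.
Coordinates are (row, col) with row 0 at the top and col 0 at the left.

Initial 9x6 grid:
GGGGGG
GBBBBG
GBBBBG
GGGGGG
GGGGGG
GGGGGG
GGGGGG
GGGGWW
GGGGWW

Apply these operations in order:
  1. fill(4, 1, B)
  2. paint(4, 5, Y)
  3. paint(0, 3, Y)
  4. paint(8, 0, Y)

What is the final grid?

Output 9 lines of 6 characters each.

After op 1 fill(4,1,B) [42 cells changed]:
BBBBBB
BBBBBB
BBBBBB
BBBBBB
BBBBBB
BBBBBB
BBBBBB
BBBBWW
BBBBWW
After op 2 paint(4,5,Y):
BBBBBB
BBBBBB
BBBBBB
BBBBBB
BBBBBY
BBBBBB
BBBBBB
BBBBWW
BBBBWW
After op 3 paint(0,3,Y):
BBBYBB
BBBBBB
BBBBBB
BBBBBB
BBBBBY
BBBBBB
BBBBBB
BBBBWW
BBBBWW
After op 4 paint(8,0,Y):
BBBYBB
BBBBBB
BBBBBB
BBBBBB
BBBBBY
BBBBBB
BBBBBB
BBBBWW
YBBBWW

Answer: BBBYBB
BBBBBB
BBBBBB
BBBBBB
BBBBBY
BBBBBB
BBBBBB
BBBBWW
YBBBWW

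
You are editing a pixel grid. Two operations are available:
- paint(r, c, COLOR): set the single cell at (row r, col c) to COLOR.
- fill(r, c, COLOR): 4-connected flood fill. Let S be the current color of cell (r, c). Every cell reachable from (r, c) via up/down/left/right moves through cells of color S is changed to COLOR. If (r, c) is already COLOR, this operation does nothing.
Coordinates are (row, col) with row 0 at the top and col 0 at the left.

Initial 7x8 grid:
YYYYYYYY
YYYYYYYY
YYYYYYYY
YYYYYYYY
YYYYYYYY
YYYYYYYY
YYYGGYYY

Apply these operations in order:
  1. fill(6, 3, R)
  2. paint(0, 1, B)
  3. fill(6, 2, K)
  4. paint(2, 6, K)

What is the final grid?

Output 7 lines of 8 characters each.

Answer: KBKKKKKK
KKKKKKKK
KKKKKKKK
KKKKKKKK
KKKKKKKK
KKKKKKKK
KKKRRKKK

Derivation:
After op 1 fill(6,3,R) [2 cells changed]:
YYYYYYYY
YYYYYYYY
YYYYYYYY
YYYYYYYY
YYYYYYYY
YYYYYYYY
YYYRRYYY
After op 2 paint(0,1,B):
YBYYYYYY
YYYYYYYY
YYYYYYYY
YYYYYYYY
YYYYYYYY
YYYYYYYY
YYYRRYYY
After op 3 fill(6,2,K) [53 cells changed]:
KBKKKKKK
KKKKKKKK
KKKKKKKK
KKKKKKKK
KKKKKKKK
KKKKKKKK
KKKRRKKK
After op 4 paint(2,6,K):
KBKKKKKK
KKKKKKKK
KKKKKKKK
KKKKKKKK
KKKKKKKK
KKKKKKKK
KKKRRKKK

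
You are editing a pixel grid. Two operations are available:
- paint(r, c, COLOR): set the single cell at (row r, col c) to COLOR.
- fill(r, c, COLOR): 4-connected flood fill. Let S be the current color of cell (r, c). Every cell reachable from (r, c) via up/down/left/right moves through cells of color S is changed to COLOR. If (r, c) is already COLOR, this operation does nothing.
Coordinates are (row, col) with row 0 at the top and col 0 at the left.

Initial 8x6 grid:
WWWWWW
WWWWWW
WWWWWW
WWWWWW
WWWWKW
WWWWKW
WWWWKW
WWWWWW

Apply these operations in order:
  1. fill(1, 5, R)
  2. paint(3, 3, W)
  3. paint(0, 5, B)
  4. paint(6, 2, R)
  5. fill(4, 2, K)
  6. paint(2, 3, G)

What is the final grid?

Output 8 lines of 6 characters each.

Answer: KKKKKB
KKKKKK
KKKGKK
KKKWKK
KKKKKK
KKKKKK
KKKKKK
KKKKKK

Derivation:
After op 1 fill(1,5,R) [45 cells changed]:
RRRRRR
RRRRRR
RRRRRR
RRRRRR
RRRRKR
RRRRKR
RRRRKR
RRRRRR
After op 2 paint(3,3,W):
RRRRRR
RRRRRR
RRRRRR
RRRWRR
RRRRKR
RRRRKR
RRRRKR
RRRRRR
After op 3 paint(0,5,B):
RRRRRB
RRRRRR
RRRRRR
RRRWRR
RRRRKR
RRRRKR
RRRRKR
RRRRRR
After op 4 paint(6,2,R):
RRRRRB
RRRRRR
RRRRRR
RRRWRR
RRRRKR
RRRRKR
RRRRKR
RRRRRR
After op 5 fill(4,2,K) [43 cells changed]:
KKKKKB
KKKKKK
KKKKKK
KKKWKK
KKKKKK
KKKKKK
KKKKKK
KKKKKK
After op 6 paint(2,3,G):
KKKKKB
KKKKKK
KKKGKK
KKKWKK
KKKKKK
KKKKKK
KKKKKK
KKKKKK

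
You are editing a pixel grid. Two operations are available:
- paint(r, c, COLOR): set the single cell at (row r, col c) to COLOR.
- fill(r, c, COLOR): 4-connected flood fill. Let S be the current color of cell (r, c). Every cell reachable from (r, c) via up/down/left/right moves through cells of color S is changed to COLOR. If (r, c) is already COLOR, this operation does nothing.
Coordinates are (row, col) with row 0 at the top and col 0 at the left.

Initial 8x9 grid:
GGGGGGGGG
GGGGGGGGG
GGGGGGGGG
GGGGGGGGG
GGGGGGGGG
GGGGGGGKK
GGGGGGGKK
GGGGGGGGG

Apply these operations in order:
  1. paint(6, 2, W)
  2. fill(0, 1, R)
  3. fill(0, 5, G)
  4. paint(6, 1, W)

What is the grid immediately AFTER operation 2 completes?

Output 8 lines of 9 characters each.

After op 1 paint(6,2,W):
GGGGGGGGG
GGGGGGGGG
GGGGGGGGG
GGGGGGGGG
GGGGGGGGG
GGGGGGGKK
GGWGGGGKK
GGGGGGGGG
After op 2 fill(0,1,R) [67 cells changed]:
RRRRRRRRR
RRRRRRRRR
RRRRRRRRR
RRRRRRRRR
RRRRRRRRR
RRRRRRRKK
RRWRRRRKK
RRRRRRRRR

Answer: RRRRRRRRR
RRRRRRRRR
RRRRRRRRR
RRRRRRRRR
RRRRRRRRR
RRRRRRRKK
RRWRRRRKK
RRRRRRRRR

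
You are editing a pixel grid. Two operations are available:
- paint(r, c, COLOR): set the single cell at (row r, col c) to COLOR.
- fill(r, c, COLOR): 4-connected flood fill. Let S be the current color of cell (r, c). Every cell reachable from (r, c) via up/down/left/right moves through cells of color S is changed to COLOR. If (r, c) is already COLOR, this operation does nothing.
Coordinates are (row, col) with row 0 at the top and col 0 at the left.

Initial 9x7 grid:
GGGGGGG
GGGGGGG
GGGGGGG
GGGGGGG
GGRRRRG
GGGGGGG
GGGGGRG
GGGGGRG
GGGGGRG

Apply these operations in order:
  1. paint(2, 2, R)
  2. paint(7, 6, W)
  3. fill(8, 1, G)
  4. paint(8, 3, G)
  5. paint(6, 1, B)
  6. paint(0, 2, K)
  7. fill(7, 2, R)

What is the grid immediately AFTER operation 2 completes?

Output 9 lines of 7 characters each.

After op 1 paint(2,2,R):
GGGGGGG
GGGGGGG
GGRGGGG
GGGGGGG
GGRRRRG
GGGGGGG
GGGGGRG
GGGGGRG
GGGGGRG
After op 2 paint(7,6,W):
GGGGGGG
GGGGGGG
GGRGGGG
GGGGGGG
GGRRRRG
GGGGGGG
GGGGGRG
GGGGGRW
GGGGGRG

Answer: GGGGGGG
GGGGGGG
GGRGGGG
GGGGGGG
GGRRRRG
GGGGGGG
GGGGGRG
GGGGGRW
GGGGGRG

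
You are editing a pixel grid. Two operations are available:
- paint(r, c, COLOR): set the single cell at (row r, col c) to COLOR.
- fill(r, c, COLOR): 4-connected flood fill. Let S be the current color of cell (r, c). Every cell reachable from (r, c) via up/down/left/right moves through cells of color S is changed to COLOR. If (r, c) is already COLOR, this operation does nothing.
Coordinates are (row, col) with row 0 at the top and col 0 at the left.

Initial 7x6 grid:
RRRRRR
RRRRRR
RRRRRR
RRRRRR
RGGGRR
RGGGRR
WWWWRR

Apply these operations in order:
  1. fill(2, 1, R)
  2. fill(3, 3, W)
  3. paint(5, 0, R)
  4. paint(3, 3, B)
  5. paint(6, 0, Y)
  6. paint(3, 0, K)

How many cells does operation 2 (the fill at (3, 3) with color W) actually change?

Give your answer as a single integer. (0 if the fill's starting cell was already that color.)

After op 1 fill(2,1,R) [0 cells changed]:
RRRRRR
RRRRRR
RRRRRR
RRRRRR
RGGGRR
RGGGRR
WWWWRR
After op 2 fill(3,3,W) [32 cells changed]:
WWWWWW
WWWWWW
WWWWWW
WWWWWW
WGGGWW
WGGGWW
WWWWWW

Answer: 32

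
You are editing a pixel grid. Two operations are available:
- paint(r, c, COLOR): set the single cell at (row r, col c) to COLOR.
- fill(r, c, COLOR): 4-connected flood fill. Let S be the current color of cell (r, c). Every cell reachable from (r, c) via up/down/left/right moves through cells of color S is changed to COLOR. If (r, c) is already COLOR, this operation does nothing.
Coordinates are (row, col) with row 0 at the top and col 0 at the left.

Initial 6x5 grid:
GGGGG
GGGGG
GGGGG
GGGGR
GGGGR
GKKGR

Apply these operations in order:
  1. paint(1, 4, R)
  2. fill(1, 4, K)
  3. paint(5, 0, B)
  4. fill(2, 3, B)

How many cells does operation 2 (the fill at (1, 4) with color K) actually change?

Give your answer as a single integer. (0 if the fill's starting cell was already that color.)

After op 1 paint(1,4,R):
GGGGG
GGGGR
GGGGG
GGGGR
GGGGR
GKKGR
After op 2 fill(1,4,K) [1 cells changed]:
GGGGG
GGGGK
GGGGG
GGGGR
GGGGR
GKKGR

Answer: 1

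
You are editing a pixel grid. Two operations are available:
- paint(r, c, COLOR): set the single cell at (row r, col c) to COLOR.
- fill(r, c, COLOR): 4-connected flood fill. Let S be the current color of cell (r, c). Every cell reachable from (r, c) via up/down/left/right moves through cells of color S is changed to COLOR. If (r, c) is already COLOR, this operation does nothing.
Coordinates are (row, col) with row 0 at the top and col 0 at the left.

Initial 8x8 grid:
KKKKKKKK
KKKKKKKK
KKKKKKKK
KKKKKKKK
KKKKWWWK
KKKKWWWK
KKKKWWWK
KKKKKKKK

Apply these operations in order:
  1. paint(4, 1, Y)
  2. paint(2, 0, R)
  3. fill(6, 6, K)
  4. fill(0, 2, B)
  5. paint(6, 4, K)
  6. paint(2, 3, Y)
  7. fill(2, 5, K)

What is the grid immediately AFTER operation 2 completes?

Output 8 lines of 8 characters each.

Answer: KKKKKKKK
KKKKKKKK
RKKKKKKK
KKKKKKKK
KYKKWWWK
KKKKWWWK
KKKKWWWK
KKKKKKKK

Derivation:
After op 1 paint(4,1,Y):
KKKKKKKK
KKKKKKKK
KKKKKKKK
KKKKKKKK
KYKKWWWK
KKKKWWWK
KKKKWWWK
KKKKKKKK
After op 2 paint(2,0,R):
KKKKKKKK
KKKKKKKK
RKKKKKKK
KKKKKKKK
KYKKWWWK
KKKKWWWK
KKKKWWWK
KKKKKKKK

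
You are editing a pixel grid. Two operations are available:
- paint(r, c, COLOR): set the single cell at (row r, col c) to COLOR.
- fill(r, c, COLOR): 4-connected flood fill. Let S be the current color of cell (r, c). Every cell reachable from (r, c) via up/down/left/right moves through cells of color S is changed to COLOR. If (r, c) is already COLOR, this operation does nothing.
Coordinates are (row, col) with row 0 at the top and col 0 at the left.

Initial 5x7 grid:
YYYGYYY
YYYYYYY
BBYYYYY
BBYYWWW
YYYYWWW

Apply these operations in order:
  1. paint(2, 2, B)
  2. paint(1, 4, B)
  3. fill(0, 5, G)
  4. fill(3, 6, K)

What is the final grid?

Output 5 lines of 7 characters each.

Answer: GGGGGGG
GGGGBGG
BBBGGGG
BBGGKKK
GGGGKKK

Derivation:
After op 1 paint(2,2,B):
YYYGYYY
YYYYYYY
BBBYYYY
BBYYWWW
YYYYWWW
After op 2 paint(1,4,B):
YYYGYYY
YYYYBYY
BBBYYYY
BBYYWWW
YYYYWWW
After op 3 fill(0,5,G) [22 cells changed]:
GGGGGGG
GGGGBGG
BBBGGGG
BBGGWWW
GGGGWWW
After op 4 fill(3,6,K) [6 cells changed]:
GGGGGGG
GGGGBGG
BBBGGGG
BBGGKKK
GGGGKKK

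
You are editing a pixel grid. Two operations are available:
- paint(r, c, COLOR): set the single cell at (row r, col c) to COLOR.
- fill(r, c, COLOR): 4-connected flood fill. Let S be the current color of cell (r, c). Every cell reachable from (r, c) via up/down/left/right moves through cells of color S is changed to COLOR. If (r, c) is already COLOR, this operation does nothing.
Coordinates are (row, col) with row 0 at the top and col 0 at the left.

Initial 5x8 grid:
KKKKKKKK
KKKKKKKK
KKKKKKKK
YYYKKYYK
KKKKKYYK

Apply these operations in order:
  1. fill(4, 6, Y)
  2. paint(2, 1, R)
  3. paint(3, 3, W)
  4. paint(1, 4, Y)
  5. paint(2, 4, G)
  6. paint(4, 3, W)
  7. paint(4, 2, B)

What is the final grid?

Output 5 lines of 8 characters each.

Answer: KKKKKKKK
KKKKYKKK
KRKKGKKK
YYYWKYYK
KKBWKYYK

Derivation:
After op 1 fill(4,6,Y) [0 cells changed]:
KKKKKKKK
KKKKKKKK
KKKKKKKK
YYYKKYYK
KKKKKYYK
After op 2 paint(2,1,R):
KKKKKKKK
KKKKKKKK
KRKKKKKK
YYYKKYYK
KKKKKYYK
After op 3 paint(3,3,W):
KKKKKKKK
KKKKKKKK
KRKKKKKK
YYYWKYYK
KKKKKYYK
After op 4 paint(1,4,Y):
KKKKKKKK
KKKKYKKK
KRKKKKKK
YYYWKYYK
KKKKKYYK
After op 5 paint(2,4,G):
KKKKKKKK
KKKKYKKK
KRKKGKKK
YYYWKYYK
KKKKKYYK
After op 6 paint(4,3,W):
KKKKKKKK
KKKKYKKK
KRKKGKKK
YYYWKYYK
KKKWKYYK
After op 7 paint(4,2,B):
KKKKKKKK
KKKKYKKK
KRKKGKKK
YYYWKYYK
KKBWKYYK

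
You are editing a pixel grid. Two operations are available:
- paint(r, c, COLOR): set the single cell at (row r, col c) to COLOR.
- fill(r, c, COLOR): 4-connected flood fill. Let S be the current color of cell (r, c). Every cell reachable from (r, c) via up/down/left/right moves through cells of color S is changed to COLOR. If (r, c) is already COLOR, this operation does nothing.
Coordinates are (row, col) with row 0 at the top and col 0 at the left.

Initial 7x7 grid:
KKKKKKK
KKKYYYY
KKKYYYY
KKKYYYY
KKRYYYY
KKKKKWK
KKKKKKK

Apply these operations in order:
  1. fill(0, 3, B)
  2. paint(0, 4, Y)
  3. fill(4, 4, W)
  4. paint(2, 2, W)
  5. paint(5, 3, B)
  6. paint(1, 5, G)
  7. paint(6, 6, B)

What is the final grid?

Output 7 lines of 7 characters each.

Answer: BBBBWBB
BBBWWGW
BBWWWWW
BBBWWWW
BBRWWWW
BBBBBWB
BBBBBBB

Derivation:
After op 1 fill(0,3,B) [31 cells changed]:
BBBBBBB
BBBYYYY
BBBYYYY
BBBYYYY
BBRYYYY
BBBBBWB
BBBBBBB
After op 2 paint(0,4,Y):
BBBBYBB
BBBYYYY
BBBYYYY
BBBYYYY
BBRYYYY
BBBBBWB
BBBBBBB
After op 3 fill(4,4,W) [17 cells changed]:
BBBBWBB
BBBWWWW
BBBWWWW
BBBWWWW
BBRWWWW
BBBBBWB
BBBBBBB
After op 4 paint(2,2,W):
BBBBWBB
BBBWWWW
BBWWWWW
BBBWWWW
BBRWWWW
BBBBBWB
BBBBBBB
After op 5 paint(5,3,B):
BBBBWBB
BBBWWWW
BBWWWWW
BBBWWWW
BBRWWWW
BBBBBWB
BBBBBBB
After op 6 paint(1,5,G):
BBBBWBB
BBBWWGW
BBWWWWW
BBBWWWW
BBRWWWW
BBBBBWB
BBBBBBB
After op 7 paint(6,6,B):
BBBBWBB
BBBWWGW
BBWWWWW
BBBWWWW
BBRWWWW
BBBBBWB
BBBBBBB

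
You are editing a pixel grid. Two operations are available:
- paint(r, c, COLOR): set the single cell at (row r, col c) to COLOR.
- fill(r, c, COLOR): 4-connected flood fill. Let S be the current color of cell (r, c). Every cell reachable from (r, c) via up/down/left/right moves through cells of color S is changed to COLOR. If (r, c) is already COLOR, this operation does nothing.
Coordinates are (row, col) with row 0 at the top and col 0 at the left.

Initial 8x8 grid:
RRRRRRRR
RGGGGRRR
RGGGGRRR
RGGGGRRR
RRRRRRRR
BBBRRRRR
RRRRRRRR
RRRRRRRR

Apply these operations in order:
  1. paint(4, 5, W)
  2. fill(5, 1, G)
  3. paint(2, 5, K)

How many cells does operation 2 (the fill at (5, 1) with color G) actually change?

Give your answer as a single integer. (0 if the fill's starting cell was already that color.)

After op 1 paint(4,5,W):
RRRRRRRR
RGGGGRRR
RGGGGRRR
RGGGGRRR
RRRRRWRR
BBBRRRRR
RRRRRRRR
RRRRRRRR
After op 2 fill(5,1,G) [3 cells changed]:
RRRRRRRR
RGGGGRRR
RGGGGRRR
RGGGGRRR
RRRRRWRR
GGGRRRRR
RRRRRRRR
RRRRRRRR

Answer: 3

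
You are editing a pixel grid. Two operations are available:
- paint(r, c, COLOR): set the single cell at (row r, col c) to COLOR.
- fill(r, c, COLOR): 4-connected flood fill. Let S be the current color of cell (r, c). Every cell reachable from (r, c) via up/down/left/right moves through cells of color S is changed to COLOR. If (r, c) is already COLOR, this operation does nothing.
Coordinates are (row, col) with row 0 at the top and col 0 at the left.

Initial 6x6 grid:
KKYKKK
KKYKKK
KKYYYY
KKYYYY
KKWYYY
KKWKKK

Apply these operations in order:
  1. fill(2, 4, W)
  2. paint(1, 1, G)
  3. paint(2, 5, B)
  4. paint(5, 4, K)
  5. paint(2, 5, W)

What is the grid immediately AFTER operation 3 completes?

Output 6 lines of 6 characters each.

After op 1 fill(2,4,W) [13 cells changed]:
KKWKKK
KKWKKK
KKWWWW
KKWWWW
KKWWWW
KKWKKK
After op 2 paint(1,1,G):
KKWKKK
KGWKKK
KKWWWW
KKWWWW
KKWWWW
KKWKKK
After op 3 paint(2,5,B):
KKWKKK
KGWKKK
KKWWWB
KKWWWW
KKWWWW
KKWKKK

Answer: KKWKKK
KGWKKK
KKWWWB
KKWWWW
KKWWWW
KKWKKK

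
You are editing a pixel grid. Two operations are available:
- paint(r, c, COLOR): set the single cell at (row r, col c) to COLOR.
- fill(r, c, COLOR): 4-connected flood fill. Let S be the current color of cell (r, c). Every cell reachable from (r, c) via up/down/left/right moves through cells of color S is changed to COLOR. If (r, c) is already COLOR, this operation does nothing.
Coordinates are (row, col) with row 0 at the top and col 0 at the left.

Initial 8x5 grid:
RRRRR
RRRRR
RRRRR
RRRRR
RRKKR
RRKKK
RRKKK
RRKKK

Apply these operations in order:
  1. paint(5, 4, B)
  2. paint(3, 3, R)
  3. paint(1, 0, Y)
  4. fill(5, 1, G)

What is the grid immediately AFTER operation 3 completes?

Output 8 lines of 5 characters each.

After op 1 paint(5,4,B):
RRRRR
RRRRR
RRRRR
RRRRR
RRKKR
RRKKB
RRKKK
RRKKK
After op 2 paint(3,3,R):
RRRRR
RRRRR
RRRRR
RRRRR
RRKKR
RRKKB
RRKKK
RRKKK
After op 3 paint(1,0,Y):
RRRRR
YRRRR
RRRRR
RRRRR
RRKKR
RRKKB
RRKKK
RRKKK

Answer: RRRRR
YRRRR
RRRRR
RRRRR
RRKKR
RRKKB
RRKKK
RRKKK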